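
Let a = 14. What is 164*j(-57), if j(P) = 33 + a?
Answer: 7708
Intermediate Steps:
j(P) = 47 (j(P) = 33 + 14 = 47)
164*j(-57) = 164*47 = 7708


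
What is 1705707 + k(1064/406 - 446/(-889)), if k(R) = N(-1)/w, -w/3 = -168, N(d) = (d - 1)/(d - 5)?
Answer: 2579028985/1512 ≈ 1.7057e+6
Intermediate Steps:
N(d) = (-1 + d)/(-5 + d)
w = 504 (w = -3*(-168) = 504)
k(R) = 1/1512 (k(R) = ((-1 - 1)/(-5 - 1))/504 = (-2/(-6))*(1/504) = -⅙*(-2)*(1/504) = (⅓)*(1/504) = 1/1512)
1705707 + k(1064/406 - 446/(-889)) = 1705707 + 1/1512 = 2579028985/1512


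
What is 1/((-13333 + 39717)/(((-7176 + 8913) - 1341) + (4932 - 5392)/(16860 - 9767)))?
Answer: 175523/11696357 ≈ 0.015007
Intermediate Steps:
1/((-13333 + 39717)/(((-7176 + 8913) - 1341) + (4932 - 5392)/(16860 - 9767))) = 1/(26384/((1737 - 1341) - 460/7093)) = 1/(26384/(396 - 460*1/7093)) = 1/(26384/(396 - 460/7093)) = 1/(26384/(2808368/7093)) = 1/(26384*(7093/2808368)) = 1/(11696357/175523) = 175523/11696357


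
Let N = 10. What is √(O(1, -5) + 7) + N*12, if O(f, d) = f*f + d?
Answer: 120 + √3 ≈ 121.73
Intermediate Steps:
O(f, d) = d + f² (O(f, d) = f² + d = d + f²)
√(O(1, -5) + 7) + N*12 = √((-5 + 1²) + 7) + 10*12 = √((-5 + 1) + 7) + 120 = √(-4 + 7) + 120 = √3 + 120 = 120 + √3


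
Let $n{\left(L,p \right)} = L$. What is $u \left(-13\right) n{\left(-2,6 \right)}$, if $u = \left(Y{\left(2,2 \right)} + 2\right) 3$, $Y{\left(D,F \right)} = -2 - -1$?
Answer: $78$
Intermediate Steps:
$Y{\left(D,F \right)} = -1$ ($Y{\left(D,F \right)} = -2 + 1 = -1$)
$u = 3$ ($u = \left(-1 + 2\right) 3 = 1 \cdot 3 = 3$)
$u \left(-13\right) n{\left(-2,6 \right)} = 3 \left(-13\right) \left(-2\right) = \left(-39\right) \left(-2\right) = 78$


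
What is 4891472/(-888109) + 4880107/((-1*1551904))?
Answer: -11925161910351/1378259909536 ≈ -8.6523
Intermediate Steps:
4891472/(-888109) + 4880107/((-1*1551904)) = 4891472*(-1/888109) + 4880107/(-1551904) = -4891472/888109 + 4880107*(-1/1551904) = -4891472/888109 - 4880107/1551904 = -11925161910351/1378259909536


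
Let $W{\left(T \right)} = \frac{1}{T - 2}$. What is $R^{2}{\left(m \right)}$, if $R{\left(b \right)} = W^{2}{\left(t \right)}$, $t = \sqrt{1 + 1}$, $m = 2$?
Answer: $\frac{1}{\left(2 - \sqrt{2}\right)^{4}} \approx 8.4926$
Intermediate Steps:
$t = \sqrt{2} \approx 1.4142$
$W{\left(T \right)} = \frac{1}{-2 + T}$
$R{\left(b \right)} = \frac{1}{\left(-2 + \sqrt{2}\right)^{2}}$ ($R{\left(b \right)} = \left(\frac{1}{-2 + \sqrt{2}}\right)^{2} = \frac{1}{\left(-2 + \sqrt{2}\right)^{2}}$)
$R^{2}{\left(m \right)} = \left(\frac{1}{\left(2 - \sqrt{2}\right)^{2}}\right)^{2} = \frac{1}{\left(2 - \sqrt{2}\right)^{4}}$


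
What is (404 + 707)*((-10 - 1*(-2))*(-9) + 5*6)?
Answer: 113322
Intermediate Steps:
(404 + 707)*((-10 - 1*(-2))*(-9) + 5*6) = 1111*((-10 + 2)*(-9) + 30) = 1111*(-8*(-9) + 30) = 1111*(72 + 30) = 1111*102 = 113322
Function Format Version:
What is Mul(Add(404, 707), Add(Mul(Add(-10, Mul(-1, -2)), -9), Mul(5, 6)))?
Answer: 113322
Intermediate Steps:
Mul(Add(404, 707), Add(Mul(Add(-10, Mul(-1, -2)), -9), Mul(5, 6))) = Mul(1111, Add(Mul(Add(-10, 2), -9), 30)) = Mul(1111, Add(Mul(-8, -9), 30)) = Mul(1111, Add(72, 30)) = Mul(1111, 102) = 113322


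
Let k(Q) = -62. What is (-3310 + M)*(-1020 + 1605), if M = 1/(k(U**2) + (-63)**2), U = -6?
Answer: -7565318865/3907 ≈ -1.9364e+6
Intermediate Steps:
M = 1/3907 (M = 1/(-62 + (-63)**2) = 1/(-62 + 3969) = 1/3907 ≈ 0.00025595)
(-3310 + M)*(-1020 + 1605) = (-3310 + 1/3907)*(-1020 + 1605) = -12932169/3907*585 = -7565318865/3907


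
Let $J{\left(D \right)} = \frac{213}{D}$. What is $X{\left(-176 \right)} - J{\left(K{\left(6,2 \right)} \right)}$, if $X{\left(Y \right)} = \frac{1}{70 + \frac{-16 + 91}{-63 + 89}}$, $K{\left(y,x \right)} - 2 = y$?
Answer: $- \frac{403427}{15160} \approx -26.611$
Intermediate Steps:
$K{\left(y,x \right)} = 2 + y$
$X{\left(Y \right)} = \frac{26}{1895}$ ($X{\left(Y \right)} = \frac{1}{70 + \frac{75}{26}} = \frac{1}{\frac{1895}{26}} = \frac{26}{1895}$)
$X{\left(-176 \right)} - J{\left(K{\left(6,2 \right)} \right)} = \frac{26}{1895} - \frac{213}{2 + 6} = \frac{26}{1895} - \frac{213}{8} = - \frac{403427}{15160}$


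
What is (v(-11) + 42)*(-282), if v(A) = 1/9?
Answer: -35626/3 ≈ -11875.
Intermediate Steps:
v(A) = ⅑
(v(-11) + 42)*(-282) = (⅑ + 42)*(-282) = (379/9)*(-282) = -35626/3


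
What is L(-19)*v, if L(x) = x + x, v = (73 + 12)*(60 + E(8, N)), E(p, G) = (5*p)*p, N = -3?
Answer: -1227400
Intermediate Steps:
E(p, G) = 5*p**2
v = 32300 (v = (73 + 12)*(60 + 5*8**2) = 85*(60 + 5*64) = 85*(60 + 320) = 85*380 = 32300)
L(x) = 2*x
L(-19)*v = (2*(-19))*32300 = -38*32300 = -1227400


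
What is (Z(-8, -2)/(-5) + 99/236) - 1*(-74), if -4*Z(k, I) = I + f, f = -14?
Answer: 86871/1180 ≈ 73.620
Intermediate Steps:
Z(k, I) = 7/2 - I/4 (Z(k, I) = -(I - 14)/4 = -(-14 + I)/4 = 7/2 - I/4)
(Z(-8, -2)/(-5) + 99/236) - 1*(-74) = ((7/2 - 1/4*(-2))/(-5) + 99/236) - 1*(-74) = ((7/2 + 1/2)*(-1/5) + 99*(1/236)) + 74 = (4*(-1/5) + 99/236) + 74 = (-4/5 + 99/236) + 74 = -449/1180 + 74 = 86871/1180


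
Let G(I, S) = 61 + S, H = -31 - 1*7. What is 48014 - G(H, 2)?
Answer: 47951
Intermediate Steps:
H = -38 (H = -31 - 7 = -38)
48014 - G(H, 2) = 48014 - (61 + 2) = 48014 - 1*63 = 48014 - 63 = 47951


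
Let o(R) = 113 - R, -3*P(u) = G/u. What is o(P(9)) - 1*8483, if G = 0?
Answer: -8370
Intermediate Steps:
P(u) = 0 (P(u) = -0/u = -1/3*0 = 0)
o(P(9)) - 1*8483 = (113 - 1*0) - 1*8483 = (113 + 0) - 8483 = 113 - 8483 = -8370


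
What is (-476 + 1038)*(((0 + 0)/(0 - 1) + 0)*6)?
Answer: 0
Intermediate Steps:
(-476 + 1038)*(((0 + 0)/(0 - 1) + 0)*6) = 562*((0/(-1) + 0)*6) = 562*((0*(-1) + 0)*6) = 562*((0 + 0)*6) = 562*(0*6) = 562*0 = 0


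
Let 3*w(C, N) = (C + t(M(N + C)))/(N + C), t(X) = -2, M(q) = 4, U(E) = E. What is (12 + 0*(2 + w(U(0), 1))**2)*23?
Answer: 276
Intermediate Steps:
w(C, N) = (-2 + C)/(3*(C + N)) (w(C, N) = ((C - 2)/(N + C))/3 = ((-2 + C)/(C + N))/3 = (-2 + C)/(3*(C + N)))
(12 + 0*(2 + w(U(0), 1))**2)*23 = (12 + 0*(2 + (-2 + 0)/(3*(0 + 1)))**2)*23 = (12 + 0*(2 + (1/3)*(-2)/1)**2)*23 = (12 + 0*(2 + (1/3)*1*(-2))**2)*23 = (12 + 0*(2 - 2/3)**2)*23 = (12 + 0*(4/3)**2)*23 = (12 + 0*(16/9))*23 = (12 + 0)*23 = 12*23 = 276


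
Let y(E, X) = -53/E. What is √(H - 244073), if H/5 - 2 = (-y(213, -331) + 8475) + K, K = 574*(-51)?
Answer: I*√15790986957/213 ≈ 589.96*I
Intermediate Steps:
K = -29274
H = -22148540/213 (H = 10 + 5*((-(-53)/213 + 8475) - 29274) = 10 + 5*((-1*(-53/213) + 8475) - 29274) = 10 + 5*((53/213 + 8475) - 29274) = 10 + 5*(1805228/213 - 29274) = 10 + 5*(-4430134/213) = 10 - 22150670/213 = -22148540/213 ≈ -1.0398e+5)
√(H - 244073) = √(-22148540/213 - 244073) = √(-74136089/213) = I*√15790986957/213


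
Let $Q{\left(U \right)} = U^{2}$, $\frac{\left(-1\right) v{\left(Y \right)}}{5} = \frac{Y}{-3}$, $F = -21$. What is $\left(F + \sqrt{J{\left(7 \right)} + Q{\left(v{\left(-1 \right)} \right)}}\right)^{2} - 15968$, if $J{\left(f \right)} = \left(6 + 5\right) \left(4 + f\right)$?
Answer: $-15968 + \frac{\left(63 - \sqrt{1114}\right)^{2}}{9} \approx -15871.0$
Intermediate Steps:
$v{\left(Y \right)} = \frac{5 Y}{3}$ ($v{\left(Y \right)} = - 5 \frac{Y}{-3} = - 5 Y \left(- \frac{1}{3}\right) = - 5 \left(- \frac{Y}{3}\right) = \frac{5 Y}{3}$)
$J{\left(f \right)} = 44 + 11 f$ ($J{\left(f \right)} = 11 \left(4 + f\right) = 44 + 11 f$)
$\left(F + \sqrt{J{\left(7 \right)} + Q{\left(v{\left(-1 \right)} \right)}}\right)^{2} - 15968 = \left(-21 + \sqrt{\left(44 + 11 \cdot 7\right) + \left(\frac{5}{3} \left(-1\right)\right)^{2}}\right)^{2} - 15968 = \left(-21 + \sqrt{\left(44 + 77\right) + \left(- \frac{5}{3}\right)^{2}}\right)^{2} - 15968 = \left(-21 + \sqrt{121 + \frac{25}{9}}\right)^{2} - 15968 = \left(-21 + \sqrt{\frac{1114}{9}}\right)^{2} - 15968 = \left(-21 + \frac{\sqrt{1114}}{3}\right)^{2} - 15968 = -15968 + \left(-21 + \frac{\sqrt{1114}}{3}\right)^{2}$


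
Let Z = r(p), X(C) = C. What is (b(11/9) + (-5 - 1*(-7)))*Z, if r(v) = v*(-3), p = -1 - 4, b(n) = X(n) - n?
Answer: 30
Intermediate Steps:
b(n) = 0 (b(n) = n - n = 0)
p = -5
r(v) = -3*v
Z = 15 (Z = -3*(-5) = 15)
(b(11/9) + (-5 - 1*(-7)))*Z = (0 + (-5 - 1*(-7)))*15 = (0 + (-5 + 7))*15 = (0 + 2)*15 = 2*15 = 30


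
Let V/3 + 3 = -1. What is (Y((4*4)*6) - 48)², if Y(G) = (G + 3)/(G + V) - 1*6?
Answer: 2187441/784 ≈ 2790.1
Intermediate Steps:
V = -12 (V = -9 + 3*(-1) = -9 - 3 = -12)
Y(G) = -6 + (3 + G)/(-12 + G) (Y(G) = (G + 3)/(G - 12) - 1*6 = (3 + G)/(-12 + G) - 6 = -6 + (3 + G)/(-12 + G))
(Y((4*4)*6) - 48)² = (5*(15 - 4*4*6)/(-12 + (4*4)*6) - 48)² = (5*(15 - 16*6)/(-12 + 16*6) - 48)² = (5*(15 - 1*96)/(-12 + 96) - 48)² = (5*(15 - 96)/84 - 48)² = (5*(1/84)*(-81) - 48)² = (-135/28 - 48)² = (-1479/28)² = 2187441/784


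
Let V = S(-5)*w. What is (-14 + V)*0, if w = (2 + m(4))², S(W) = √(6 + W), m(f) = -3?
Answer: 0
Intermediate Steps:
w = 1 (w = (2 - 3)² = (-1)² = 1)
V = 1 (V = √(6 - 5)*1 = √1*1 = 1*1 = 1)
(-14 + V)*0 = (-14 + 1)*0 = -13*0 = 0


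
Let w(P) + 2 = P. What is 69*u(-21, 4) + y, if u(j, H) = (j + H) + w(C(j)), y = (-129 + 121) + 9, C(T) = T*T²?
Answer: -640319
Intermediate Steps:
C(T) = T³
w(P) = -2 + P
y = 1 (y = -8 + 9 = 1)
u(j, H) = -2 + H + j + j³ (u(j, H) = (j + H) + (-2 + j³) = (H + j) + (-2 + j³) = -2 + H + j + j³)
69*u(-21, 4) + y = 69*(-2 + 4 - 21 + (-21)³) + 1 = 69*(-2 + 4 - 21 - 9261) + 1 = 69*(-9280) + 1 = -640320 + 1 = -640319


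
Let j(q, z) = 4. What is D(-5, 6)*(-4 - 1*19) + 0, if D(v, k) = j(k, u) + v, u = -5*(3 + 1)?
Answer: 23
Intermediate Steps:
u = -20 (u = -5*4 = -20)
D(v, k) = 4 + v
D(-5, 6)*(-4 - 1*19) + 0 = (4 - 5)*(-4 - 1*19) + 0 = -(-4 - 19) + 0 = -1*(-23) + 0 = 23 + 0 = 23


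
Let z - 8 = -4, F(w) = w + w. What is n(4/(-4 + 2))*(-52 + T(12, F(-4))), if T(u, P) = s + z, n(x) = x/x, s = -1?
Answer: -49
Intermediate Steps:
F(w) = 2*w
z = 4 (z = 8 - 4 = 4)
n(x) = 1
T(u, P) = 3 (T(u, P) = -1 + 4 = 3)
n(4/(-4 + 2))*(-52 + T(12, F(-4))) = 1*(-52 + 3) = 1*(-49) = -49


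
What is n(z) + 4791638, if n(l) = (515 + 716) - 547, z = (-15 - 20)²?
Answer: 4792322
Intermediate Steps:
z = 1225 (z = (-35)² = 1225)
n(l) = 684 (n(l) = 1231 - 547 = 684)
n(z) + 4791638 = 684 + 4791638 = 4792322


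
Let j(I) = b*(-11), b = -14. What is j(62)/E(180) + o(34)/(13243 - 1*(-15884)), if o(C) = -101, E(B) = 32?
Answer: 2241163/466032 ≈ 4.8090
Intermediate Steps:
j(I) = 154 (j(I) = -14*(-11) = 154)
j(62)/E(180) + o(34)/(13243 - 1*(-15884)) = 154/32 - 101/(13243 - 1*(-15884)) = 154*(1/32) - 101/(13243 + 15884) = 77/16 - 101/29127 = 2241163/466032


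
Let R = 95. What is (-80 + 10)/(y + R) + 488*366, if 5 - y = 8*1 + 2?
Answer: 1607465/9 ≈ 1.7861e+5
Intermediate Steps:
y = -5 (y = 5 - (8*1 + 2) = 5 - (8 + 2) = 5 - 1*10 = 5 - 10 = -5)
(-80 + 10)/(y + R) + 488*366 = (-80 + 10)/(-5 + 95) + 488*366 = -70/90 + 178608 = -70*1/90 + 178608 = -7/9 + 178608 = 1607465/9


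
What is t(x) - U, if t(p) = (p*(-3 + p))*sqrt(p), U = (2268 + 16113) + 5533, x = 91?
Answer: -23914 + 8008*sqrt(91) ≈ 52477.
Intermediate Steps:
U = 23914 (U = 18381 + 5533 = 23914)
t(p) = p**(3/2)*(-3 + p)
t(x) - U = 91**(3/2)*(-3 + 91) - 1*23914 = (91*sqrt(91))*88 - 23914 = 8008*sqrt(91) - 23914 = -23914 + 8008*sqrt(91)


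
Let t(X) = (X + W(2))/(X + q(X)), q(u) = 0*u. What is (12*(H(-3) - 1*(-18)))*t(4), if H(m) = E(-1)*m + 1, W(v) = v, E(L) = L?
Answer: 396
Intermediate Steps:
q(u) = 0
H(m) = 1 - m (H(m) = -m + 1 = 1 - m)
t(X) = (2 + X)/X (t(X) = (X + 2)/(X + 0) = (2 + X)/X)
(12*(H(-3) - 1*(-18)))*t(4) = (12*((1 - 1*(-3)) - 1*(-18)))*((2 + 4)/4) = (12*((1 + 3) + 18))*((¼)*6) = (12*(4 + 18))*(3/2) = (12*22)*(3/2) = 264*(3/2) = 396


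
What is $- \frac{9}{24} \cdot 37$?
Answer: $- \frac{111}{8} \approx -13.875$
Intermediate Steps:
$- \frac{9}{24} \cdot 37 = \left(-9\right) \frac{1}{24} \cdot 37 = \left(- \frac{3}{8}\right) 37 = - \frac{111}{8}$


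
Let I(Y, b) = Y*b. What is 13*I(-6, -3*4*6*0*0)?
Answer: 0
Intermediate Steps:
13*I(-6, -3*4*6*0*0) = 13*(-6*(-3*4*6*0)*0) = 13*(-6*(-72*0)*0) = 13*(-6*(-3*0)*0) = 13*(-0*0) = 13*(-6*0) = 13*0 = 0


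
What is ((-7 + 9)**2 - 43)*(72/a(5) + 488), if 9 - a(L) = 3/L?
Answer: -135564/7 ≈ -19366.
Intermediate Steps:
a(L) = 9 - 3/L
((-7 + 9)**2 - 43)*(72/a(5) + 488) = ((-7 + 9)**2 - 43)*(72/(9 - 3/5) + 488) = (2**2 - 43)*(72/(9 - 3*1/5) + 488) = (4 - 43)*(72/(9 - 3/5) + 488) = -39*(72/(42/5) + 488) = -39*(72*(5/42) + 488) = -39*(60/7 + 488) = -39*3476/7 = -135564/7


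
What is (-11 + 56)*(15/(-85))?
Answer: -135/17 ≈ -7.9412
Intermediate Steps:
(-11 + 56)*(15/(-85)) = 45*(15*(-1/85)) = 45*(-3/17) = -135/17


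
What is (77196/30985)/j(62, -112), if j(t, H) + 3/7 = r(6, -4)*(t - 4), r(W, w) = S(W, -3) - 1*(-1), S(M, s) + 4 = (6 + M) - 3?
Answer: 180124/25128835 ≈ 0.0071680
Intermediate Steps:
S(M, s) = -1 + M (S(M, s) = -4 + ((6 + M) - 3) = -4 + (3 + M) = -1 + M)
r(W, w) = W (r(W, w) = (-1 + W) - 1*(-1) = (-1 + W) + 1 = W)
j(t, H) = -171/7 + 6*t (j(t, H) = -3/7 + 6*(t - 4) = -3/7 + 6*(-4 + t) = -3/7 + (-24 + 6*t) = -171/7 + 6*t)
(77196/30985)/j(62, -112) = (77196/30985)/(-171/7 + 6*62) = (77196*(1/30985))/(-171/7 + 372) = 77196/(30985*(2433/7)) = (77196/30985)*(7/2433) = 180124/25128835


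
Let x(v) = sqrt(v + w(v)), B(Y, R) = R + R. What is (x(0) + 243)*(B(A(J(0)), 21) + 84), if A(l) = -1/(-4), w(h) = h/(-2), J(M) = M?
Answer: 30618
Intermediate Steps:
w(h) = -h/2 (w(h) = h*(-1/2) = -h/2)
A(l) = 1/4 (A(l) = -1*(-1/4) = 1/4)
B(Y, R) = 2*R
x(v) = sqrt(2)*sqrt(v)/2 (x(v) = sqrt(v - v/2) = sqrt(v/2) = sqrt(2)*sqrt(v)/2)
(x(0) + 243)*(B(A(J(0)), 21) + 84) = (sqrt(2)*sqrt(0)/2 + 243)*(2*21 + 84) = ((1/2)*sqrt(2)*0 + 243)*(42 + 84) = (0 + 243)*126 = 243*126 = 30618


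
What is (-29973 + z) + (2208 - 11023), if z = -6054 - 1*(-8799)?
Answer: -36043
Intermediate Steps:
z = 2745 (z = -6054 + 8799 = 2745)
(-29973 + z) + (2208 - 11023) = (-29973 + 2745) + (2208 - 11023) = -27228 - 8815 = -36043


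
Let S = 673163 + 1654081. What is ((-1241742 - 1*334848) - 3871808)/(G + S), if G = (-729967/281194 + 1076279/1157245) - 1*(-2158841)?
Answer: -1772965103006950940/1459817950249911261 ≈ -1.2145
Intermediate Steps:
S = 2327244
G = 702508664441071941/325410350530 (G = (-729967*1/281194 + 1076279*(1/1157245)) + 2158841 = (-729967/281194 + 1076279/1157245) + 2158841 = -542107463789/325410350530 + 2158841 = 702508664441071941/325410350530 ≈ 2.1588e+6)
((-1241742 - 1*334848) - 3871808)/(G + S) = ((-1241742 - 1*334848) - 3871808)/(702508664441071941/325410350530 + 2327244) = ((-1241742 - 334848) - 3871808)/(1459817950249911261/325410350530) = (-1576590 - 3871808)*(325410350530/1459817950249911261) = -5448398*325410350530/1459817950249911261 = -1772965103006950940/1459817950249911261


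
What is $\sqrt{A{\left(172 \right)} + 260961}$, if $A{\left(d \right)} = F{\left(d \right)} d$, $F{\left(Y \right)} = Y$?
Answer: $\sqrt{290545} \approx 539.02$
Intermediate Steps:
$A{\left(d \right)} = d^{2}$ ($A{\left(d \right)} = d d = d^{2}$)
$\sqrt{A{\left(172 \right)} + 260961} = \sqrt{172^{2} + 260961} = \sqrt{29584 + 260961} = \sqrt{290545}$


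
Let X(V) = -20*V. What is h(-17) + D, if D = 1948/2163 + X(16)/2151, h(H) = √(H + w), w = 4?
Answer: 1165996/1550871 + I*√13 ≈ 0.75183 + 3.6056*I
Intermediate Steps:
h(H) = √(4 + H) (h(H) = √(H + 4) = √(4 + H))
D = 1165996/1550871 (D = 1948/2163 - 20*16/2151 = 1948*(1/2163) - 320*1/2151 = 1948/2163 - 320/2151 = 1165996/1550871 ≈ 0.75183)
h(-17) + D = √(4 - 17) + 1165996/1550871 = √(-13) + 1165996/1550871 = I*√13 + 1165996/1550871 = 1165996/1550871 + I*√13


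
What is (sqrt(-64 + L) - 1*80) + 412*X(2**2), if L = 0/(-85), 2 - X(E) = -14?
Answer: 6512 + 8*I ≈ 6512.0 + 8.0*I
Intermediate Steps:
X(E) = 16 (X(E) = 2 - 1*(-14) = 2 + 14 = 16)
L = 0 (L = 0*(-1/85) = 0)
(sqrt(-64 + L) - 1*80) + 412*X(2**2) = (sqrt(-64 + 0) - 1*80) + 412*16 = (sqrt(-64) - 80) + 6592 = (8*I - 80) + 6592 = (-80 + 8*I) + 6592 = 6512 + 8*I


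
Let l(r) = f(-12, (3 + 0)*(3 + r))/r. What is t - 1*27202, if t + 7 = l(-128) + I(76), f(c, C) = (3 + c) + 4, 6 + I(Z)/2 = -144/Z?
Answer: -66210593/2432 ≈ -27225.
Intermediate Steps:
I(Z) = -12 - 288/Z (I(Z) = -12 + 2*(-144/Z) = -12 - 288/Z)
f(c, C) = 7 + c
l(r) = -5/r (l(r) = (7 - 12)/r = -5/r)
t = -55329/2432 (t = -7 + (-5/(-128) + (-12 - 288/76)) = -7 + (-5*(-1/128) + (-12 - 288*1/76)) = -7 + (5/128 + (-12 - 72/19)) = -7 + (5/128 - 300/19) = -7 - 38305/2432 = -55329/2432 ≈ -22.750)
t - 1*27202 = -55329/2432 - 1*27202 = -55329/2432 - 27202 = -66210593/2432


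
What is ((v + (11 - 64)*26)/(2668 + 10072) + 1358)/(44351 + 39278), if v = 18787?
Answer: 2474047/152204780 ≈ 0.016255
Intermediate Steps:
((v + (11 - 64)*26)/(2668 + 10072) + 1358)/(44351 + 39278) = ((18787 + (11 - 64)*26)/(2668 + 10072) + 1358)/(44351 + 39278) = ((18787 - 53*26)/12740 + 1358)/83629 = ((18787 - 1378)*(1/12740) + 1358)*(1/83629) = (17409*(1/12740) + 1358)*(1/83629) = (2487/1820 + 1358)*(1/83629) = (2474047/1820)*(1/83629) = 2474047/152204780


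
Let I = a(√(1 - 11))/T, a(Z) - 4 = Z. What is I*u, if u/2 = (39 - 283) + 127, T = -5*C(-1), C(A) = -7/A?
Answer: 936/35 + 234*I*√10/35 ≈ 26.743 + 21.142*I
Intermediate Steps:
a(Z) = 4 + Z
T = -35 (T = -(-35)/(-1) = -(-35)*(-1) = -5*7 = -35)
I = -4/35 - I*√10/35 (I = (4 + √(1 - 11))/(-35) = (4 + √(-10))*(-1/35) = (4 + I*√10)*(-1/35) = -4/35 - I*√10/35 ≈ -0.11429 - 0.090351*I)
u = -234 (u = 2*((39 - 283) + 127) = 2*(-244 + 127) = 2*(-117) = -234)
I*u = (-4/35 - I*√10/35)*(-234) = 936/35 + 234*I*√10/35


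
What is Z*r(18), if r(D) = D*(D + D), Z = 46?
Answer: 29808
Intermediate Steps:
r(D) = 2*D² (r(D) = D*(2*D) = 2*D²)
Z*r(18) = 46*(2*18²) = 46*(2*324) = 46*648 = 29808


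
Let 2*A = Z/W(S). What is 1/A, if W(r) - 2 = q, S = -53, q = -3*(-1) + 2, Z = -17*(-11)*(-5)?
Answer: -14/935 ≈ -0.014973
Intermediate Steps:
Z = -935 (Z = 187*(-5) = -935)
q = 5 (q = 3 + 2 = 5)
W(r) = 7 (W(r) = 2 + 5 = 7)
A = -935/14 (A = (-935/7)/2 = (-935*⅐)/2 = (½)*(-935/7) = -935/14 ≈ -66.786)
1/A = 1/(-935/14) = -14/935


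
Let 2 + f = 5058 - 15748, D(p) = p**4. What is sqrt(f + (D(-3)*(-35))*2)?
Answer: 9*I*sqrt(202) ≈ 127.91*I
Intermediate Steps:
f = -10692 (f = -2 + (5058 - 15748) = -2 - 10690 = -10692)
sqrt(f + (D(-3)*(-35))*2) = sqrt(-10692 + ((-3)**4*(-35))*2) = sqrt(-10692 + (81*(-35))*2) = sqrt(-10692 - 2835*2) = sqrt(-10692 - 5670) = sqrt(-16362) = 9*I*sqrt(202)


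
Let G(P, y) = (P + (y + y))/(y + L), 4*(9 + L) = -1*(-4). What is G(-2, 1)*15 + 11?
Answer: 11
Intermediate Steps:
L = -8 (L = -9 + (-1*(-4))/4 = -9 + (¼)*4 = -9 + 1 = -8)
G(P, y) = (P + 2*y)/(-8 + y) (G(P, y) = (P + (y + y))/(y - 8) = (P + 2*y)/(-8 + y))
G(-2, 1)*15 + 11 = ((-2 + 2*1)/(-8 + 1))*15 + 11 = ((-2 + 2)/(-7))*15 + 11 = -⅐*0*15 + 11 = 0*15 + 11 = 0 + 11 = 11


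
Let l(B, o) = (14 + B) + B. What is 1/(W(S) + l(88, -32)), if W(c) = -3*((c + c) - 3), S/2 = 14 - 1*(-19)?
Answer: -1/197 ≈ -0.0050761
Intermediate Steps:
S = 66 (S = 2*(14 - 1*(-19)) = 2*(14 + 19) = 2*33 = 66)
l(B, o) = 14 + 2*B
W(c) = 9 - 6*c (W(c) = -3*(2*c - 3) = -3*(-3 + 2*c) = 9 - 6*c)
1/(W(S) + l(88, -32)) = 1/((9 - 6*66) + (14 + 2*88)) = 1/((9 - 396) + (14 + 176)) = 1/(-387 + 190) = 1/(-197) = -1/197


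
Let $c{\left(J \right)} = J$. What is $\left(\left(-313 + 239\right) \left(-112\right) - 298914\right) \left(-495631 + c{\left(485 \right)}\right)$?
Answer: $143902301396$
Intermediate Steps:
$\left(\left(-313 + 239\right) \left(-112\right) - 298914\right) \left(-495631 + c{\left(485 \right)}\right) = \left(\left(-313 + 239\right) \left(-112\right) - 298914\right) \left(-495631 + 485\right) = \left(\left(-74\right) \left(-112\right) - 298914\right) \left(-495146\right) = \left(8288 - 298914\right) \left(-495146\right) = \left(-290626\right) \left(-495146\right) = 143902301396$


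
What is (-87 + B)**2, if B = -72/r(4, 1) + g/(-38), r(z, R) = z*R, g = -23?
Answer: 15737089/1444 ≈ 10898.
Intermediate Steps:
r(z, R) = R*z
B = -661/38 (B = -72/(1*4) - 23/(-38) = -72/4 - 23*(-1/38) = -72*1/4 + 23/38 = -18 + 23/38 = -661/38 ≈ -17.395)
(-87 + B)**2 = (-87 - 661/38)**2 = (-3967/38)**2 = 15737089/1444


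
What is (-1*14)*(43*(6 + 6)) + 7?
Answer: -7217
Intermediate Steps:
(-1*14)*(43*(6 + 6)) + 7 = -602*12 + 7 = -14*516 + 7 = -7224 + 7 = -7217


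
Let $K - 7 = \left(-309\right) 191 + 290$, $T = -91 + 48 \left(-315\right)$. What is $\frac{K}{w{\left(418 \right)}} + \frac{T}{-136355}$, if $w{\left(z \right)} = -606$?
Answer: $\frac{1336042696}{13771855} \approx 97.013$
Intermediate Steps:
$T = -15211$ ($T = -91 - 15120 = -15211$)
$K = -58722$ ($K = 7 + \left(\left(-309\right) 191 + 290\right) = 7 + \left(-59019 + 290\right) = 7 - 58729 = -58722$)
$\frac{K}{w{\left(418 \right)}} + \frac{T}{-136355} = - \frac{58722}{-606} - \frac{15211}{-136355} = \left(-58722\right) \left(- \frac{1}{606}\right) - - \frac{15211}{136355} = \frac{9787}{101} + \frac{15211}{136355} = \frac{1336042696}{13771855}$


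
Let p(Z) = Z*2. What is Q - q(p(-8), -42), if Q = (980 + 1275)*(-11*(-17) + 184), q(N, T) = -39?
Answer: 836644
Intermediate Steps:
p(Z) = 2*Z
Q = 836605 (Q = 2255*(187 + 184) = 2255*371 = 836605)
Q - q(p(-8), -42) = 836605 - 1*(-39) = 836605 + 39 = 836644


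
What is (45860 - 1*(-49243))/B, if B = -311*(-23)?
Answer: 95103/7153 ≈ 13.296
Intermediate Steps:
B = 7153
(45860 - 1*(-49243))/B = (45860 - 1*(-49243))/7153 = (45860 + 49243)*(1/7153) = 95103*(1/7153) = 95103/7153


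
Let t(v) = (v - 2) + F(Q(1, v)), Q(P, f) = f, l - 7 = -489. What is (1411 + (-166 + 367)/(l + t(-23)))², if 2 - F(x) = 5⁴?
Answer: 2541566104441/1276900 ≈ 1.9904e+6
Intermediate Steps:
l = -482 (l = 7 - 489 = -482)
F(x) = -623 (F(x) = 2 - 1*5⁴ = 2 - 1*625 = 2 - 625 = -623)
t(v) = -625 + v (t(v) = (v - 2) - 623 = (-2 + v) - 623 = -625 + v)
(1411 + (-166 + 367)/(l + t(-23)))² = (1411 + (-166 + 367)/(-482 + (-625 - 23)))² = (1411 + 201/(-482 - 648))² = (1411 + 201/(-1130))² = (1411 + 201*(-1/1130))² = (1411 - 201/1130)² = (1594229/1130)² = 2541566104441/1276900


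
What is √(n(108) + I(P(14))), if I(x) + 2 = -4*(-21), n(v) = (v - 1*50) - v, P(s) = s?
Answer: 4*√2 ≈ 5.6569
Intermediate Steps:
n(v) = -50 (n(v) = (v - 50) - v = (-50 + v) - v = -50)
I(x) = 82 (I(x) = -2 - 4*(-21) = -2 + 84 = 82)
√(n(108) + I(P(14))) = √(-50 + 82) = √32 = 4*√2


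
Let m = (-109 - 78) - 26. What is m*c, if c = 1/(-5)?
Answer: 213/5 ≈ 42.600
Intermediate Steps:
m = -213 (m = -187 - 26 = -213)
c = -1/5 ≈ -0.20000
m*c = -213*(-1/5) = 213/5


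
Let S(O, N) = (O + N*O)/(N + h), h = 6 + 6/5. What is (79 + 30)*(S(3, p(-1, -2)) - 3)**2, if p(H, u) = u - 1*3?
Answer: 942741/121 ≈ 7791.3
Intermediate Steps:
h = 36/5 (h = 6 + 6*(1/5) = 6 + 6/5 = 36/5 ≈ 7.2000)
p(H, u) = -3 + u (p(H, u) = u - 3 = -3 + u)
S(O, N) = (O + N*O)/(36/5 + N) (S(O, N) = (O + N*O)/(N + 36/5) = (O + N*O)/(36/5 + N))
(79 + 30)*(S(3, p(-1, -2)) - 3)**2 = (79 + 30)*(5*3*(1 + (-3 - 2))/(36 + 5*(-3 - 2)) - 3)**2 = 109*(5*3*(1 - 5)/(36 + 5*(-5)) - 3)**2 = 109*(5*3*(-4)/(36 - 25) - 3)**2 = 109*(5*3*(-4)/11 - 3)**2 = 109*(5*3*(1/11)*(-4) - 3)**2 = 109*(-60/11 - 3)**2 = 109*(-93/11)**2 = 109*(8649/121) = 942741/121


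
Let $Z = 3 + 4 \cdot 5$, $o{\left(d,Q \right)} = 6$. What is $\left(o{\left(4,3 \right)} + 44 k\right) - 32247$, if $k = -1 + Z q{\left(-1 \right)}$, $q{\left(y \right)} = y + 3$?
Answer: $-30261$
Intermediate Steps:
$q{\left(y \right)} = 3 + y$
$Z = 23$ ($Z = 3 + 20 = 23$)
$k = 45$ ($k = -1 + 23 \left(3 - 1\right) = -1 + 23 \cdot 2 = -1 + 46 = 45$)
$\left(o{\left(4,3 \right)} + 44 k\right) - 32247 = \left(6 + 44 \cdot 45\right) - 32247 = \left(6 + 1980\right) - 32247 = 1986 - 32247 = -30261$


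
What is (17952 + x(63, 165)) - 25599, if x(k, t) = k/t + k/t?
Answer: -420543/55 ≈ -7646.2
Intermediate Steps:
x(k, t) = 2*k/t
(17952 + x(63, 165)) - 25599 = (17952 + 2*63/165) - 25599 = (17952 + 2*63*(1/165)) - 25599 = (17952 + 42/55) - 25599 = 987402/55 - 25599 = -420543/55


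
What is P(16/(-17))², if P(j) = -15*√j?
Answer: -3600/17 ≈ -211.76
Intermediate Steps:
P(16/(-17))² = (-15*4*(I*√17/17))² = (-15*4*I*√17/17)² = (-60*I*√17/17)² = -3600/17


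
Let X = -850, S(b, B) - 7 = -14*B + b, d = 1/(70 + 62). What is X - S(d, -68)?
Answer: -238789/132 ≈ -1809.0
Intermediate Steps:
d = 1/132 ≈ 0.0075758
S(b, B) = 7 + b - 14*B (S(b, B) = 7 + (-14*B + b) = 7 + (b - 14*B) = 7 + b - 14*B)
X - S(d, -68) = -850 - (7 + 1/132 - 14*(-68)) = -850 - (7 + 1/132 + 952) = -850 - 1*126589/132 = -850 - 126589/132 = -238789/132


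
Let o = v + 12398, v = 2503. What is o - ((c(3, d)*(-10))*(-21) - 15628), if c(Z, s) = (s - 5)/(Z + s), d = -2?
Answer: 31999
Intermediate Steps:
c(Z, s) = (-5 + s)/(Z + s)
o = 14901 (o = 2503 + 12398 = 14901)
o - ((c(3, d)*(-10))*(-21) - 15628) = 14901 - ((((-5 - 2)/(3 - 2))*(-10))*(-21) - 15628) = 14901 - (((-7/1)*(-10))*(-21) - 15628) = 14901 - (((1*(-7))*(-10))*(-21) - 15628) = 14901 - (-7*(-10)*(-21) - 15628) = 14901 - (70*(-21) - 15628) = 14901 - (-1470 - 15628) = 14901 - 1*(-17098) = 14901 + 17098 = 31999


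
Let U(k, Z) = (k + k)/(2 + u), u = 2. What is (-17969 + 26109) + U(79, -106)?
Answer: 16359/2 ≈ 8179.5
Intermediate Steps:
U(k, Z) = k/2 (U(k, Z) = (k + k)/(2 + 2) = (2*k)/4 = (2*k)*(1/4) = k/2)
(-17969 + 26109) + U(79, -106) = (-17969 + 26109) + (1/2)*79 = 8140 + 79/2 = 16359/2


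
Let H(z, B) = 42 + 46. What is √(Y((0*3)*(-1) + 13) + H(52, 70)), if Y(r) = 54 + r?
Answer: √155 ≈ 12.450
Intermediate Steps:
H(z, B) = 88
√(Y((0*3)*(-1) + 13) + H(52, 70)) = √((54 + ((0*3)*(-1) + 13)) + 88) = √((54 + (0*(-1) + 13)) + 88) = √((54 + (0 + 13)) + 88) = √((54 + 13) + 88) = √(67 + 88) = √155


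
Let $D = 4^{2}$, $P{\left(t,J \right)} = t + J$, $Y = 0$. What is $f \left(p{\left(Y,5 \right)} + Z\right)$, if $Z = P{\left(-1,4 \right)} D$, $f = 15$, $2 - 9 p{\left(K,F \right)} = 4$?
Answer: $\frac{2150}{3} \approx 716.67$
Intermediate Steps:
$p{\left(K,F \right)} = - \frac{2}{9}$ ($p{\left(K,F \right)} = \frac{2}{9} - \frac{4}{9} = - \frac{2}{9}$)
$P{\left(t,J \right)} = J + t$
$D = 16$
$Z = 48$ ($Z = \left(4 - 1\right) 16 = 3 \cdot 16 = 48$)
$f \left(p{\left(Y,5 \right)} + Z\right) = 15 \left(- \frac{2}{9} + 48\right) = 15 \cdot \frac{430}{9} = \frac{2150}{3}$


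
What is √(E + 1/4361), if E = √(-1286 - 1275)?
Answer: √(89 + 388129*I*√2561)/623 ≈ 5.0302 + 5.0302*I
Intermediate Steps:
E = I*√2561 (E = √(-2561) = I*√2561 ≈ 50.606*I)
√(E + 1/4361) = √(I*√2561 + 1/4361) = √(1/4361 + I*√2561)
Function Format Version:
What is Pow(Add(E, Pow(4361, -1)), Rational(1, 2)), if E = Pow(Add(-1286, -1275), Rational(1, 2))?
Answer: Mul(Rational(1, 623), Pow(Add(89, Mul(388129, I, Pow(2561, Rational(1, 2)))), Rational(1, 2))) ≈ Add(5.0302, Mul(5.0302, I))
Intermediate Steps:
E = Mul(I, Pow(2561, Rational(1, 2))) (E = Pow(-2561, Rational(1, 2)) = Mul(I, Pow(2561, Rational(1, 2))) ≈ Mul(50.606, I))
Pow(Add(E, Pow(4361, -1)), Rational(1, 2)) = Pow(Add(Mul(I, Pow(2561, Rational(1, 2))), Pow(4361, -1)), Rational(1, 2)) = Pow(Add(Mul(I, Pow(2561, Rational(1, 2))), Rational(1, 4361)), Rational(1, 2)) = Pow(Add(Rational(1, 4361), Mul(I, Pow(2561, Rational(1, 2)))), Rational(1, 2))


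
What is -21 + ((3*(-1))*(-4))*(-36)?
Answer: -453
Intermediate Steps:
-21 + ((3*(-1))*(-4))*(-36) = -21 - 3*(-4)*(-36) = -21 + 12*(-36) = -21 - 432 = -453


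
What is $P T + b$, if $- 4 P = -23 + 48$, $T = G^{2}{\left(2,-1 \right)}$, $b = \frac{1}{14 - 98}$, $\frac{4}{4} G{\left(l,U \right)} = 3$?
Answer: $- \frac{2363}{42} \approx -56.262$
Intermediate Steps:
$G{\left(l,U \right)} = 3$
$b = - \frac{1}{84}$ ($b = \frac{1}{-84} = - \frac{1}{84} \approx -0.011905$)
$T = 9$ ($T = 3^{2} = 9$)
$P = - \frac{25}{4}$ ($P = - \frac{-23 + 48}{4} = \left(- \frac{1}{4}\right) 25 = - \frac{25}{4} \approx -6.25$)
$P T + b = \left(- \frac{25}{4}\right) 9 - \frac{1}{84} = - \frac{225}{4} - \frac{1}{84} = - \frac{2363}{42}$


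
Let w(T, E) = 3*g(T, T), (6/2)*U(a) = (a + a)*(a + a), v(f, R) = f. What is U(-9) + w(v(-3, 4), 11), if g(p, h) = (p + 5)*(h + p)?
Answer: 72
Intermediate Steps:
g(p, h) = (5 + p)*(h + p)
U(a) = 4*a**2/3 (U(a) = ((a + a)*(a + a))/3 = ((2*a)*(2*a))/3 = (4*a**2)/3 = 4*a**2/3)
w(T, E) = 6*T**2 + 30*T (w(T, E) = 3*(T**2 + 5*T + 5*T + T*T) = 3*(T**2 + 5*T + 5*T + T**2) = 3*(2*T**2 + 10*T) = 6*T**2 + 30*T)
U(-9) + w(v(-3, 4), 11) = (4/3)*(-9)**2 + 6*(-3)*(5 - 3) = (4/3)*81 + 6*(-3)*2 = 108 - 36 = 72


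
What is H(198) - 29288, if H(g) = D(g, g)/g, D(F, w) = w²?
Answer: -29090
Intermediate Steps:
H(g) = g (H(g) = g²/g = g)
H(198) - 29288 = 198 - 29288 = -29090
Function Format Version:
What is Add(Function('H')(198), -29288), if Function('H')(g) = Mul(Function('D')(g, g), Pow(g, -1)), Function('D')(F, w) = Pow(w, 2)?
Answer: -29090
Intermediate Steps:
Function('H')(g) = g (Function('H')(g) = Mul(Pow(g, 2), Pow(g, -1)) = g)
Add(Function('H')(198), -29288) = Add(198, -29288) = -29090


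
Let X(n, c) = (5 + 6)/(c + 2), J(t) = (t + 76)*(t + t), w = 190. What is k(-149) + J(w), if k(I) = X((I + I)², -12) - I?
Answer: 1012279/10 ≈ 1.0123e+5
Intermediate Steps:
J(t) = 2*t*(76 + t) (J(t) = (76 + t)*(2*t) = 2*t*(76 + t))
X(n, c) = 11/(2 + c)
k(I) = -11/10 - I (k(I) = 11/(2 - 12) - I = 11/(-10) - I = 11*(-⅒) - I = -11/10 - I)
k(-149) + J(w) = (-11/10 - 1*(-149)) + 2*190*(76 + 190) = (-11/10 + 149) + 2*190*266 = 1479/10 + 101080 = 1012279/10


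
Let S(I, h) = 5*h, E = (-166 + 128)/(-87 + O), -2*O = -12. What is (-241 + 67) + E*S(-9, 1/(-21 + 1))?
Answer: -28207/162 ≈ -174.12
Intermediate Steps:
O = 6 (O = -½*(-12) = 6)
E = 38/81 (E = (-166 + 128)/(-87 + 6) = -38/(-81) = -38*(-1/81) = 38/81 ≈ 0.46914)
(-241 + 67) + E*S(-9, 1/(-21 + 1)) = (-241 + 67) + 38*(5/(-21 + 1))/81 = -174 + 38*(5/(-20))/81 = -174 + 38*(5*(-1/20))/81 = -174 + (38/81)*(-¼) = -174 - 19/162 = -28207/162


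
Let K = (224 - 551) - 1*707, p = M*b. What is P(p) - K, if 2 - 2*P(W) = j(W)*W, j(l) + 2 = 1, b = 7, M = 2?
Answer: 1042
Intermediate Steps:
j(l) = -1 (j(l) = -2 + 1 = -1)
p = 14 (p = 2*7 = 14)
K = -1034 (K = -327 - 707 = -1034)
P(W) = 1 + W/2 (P(W) = 1 - (-1)*W/2 = 1 + W/2)
P(p) - K = (1 + (1/2)*14) - 1*(-1034) = (1 + 7) + 1034 = 8 + 1034 = 1042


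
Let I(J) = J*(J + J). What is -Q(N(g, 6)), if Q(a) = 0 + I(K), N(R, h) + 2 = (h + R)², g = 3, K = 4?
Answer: -32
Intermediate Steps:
I(J) = 2*J² (I(J) = J*(2*J) = 2*J²)
N(R, h) = -2 + (R + h)² (N(R, h) = -2 + (h + R)² = -2 + (R + h)²)
Q(a) = 32 (Q(a) = 0 + 2*4² = 0 + 2*16 = 0 + 32 = 32)
-Q(N(g, 6)) = -1*32 = -32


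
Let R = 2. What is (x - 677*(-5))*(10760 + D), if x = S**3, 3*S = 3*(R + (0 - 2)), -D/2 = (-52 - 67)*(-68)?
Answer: -18360240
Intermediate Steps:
D = -16184 (D = -2*(-52 - 67)*(-68) = -(-238)*(-68) = -2*8092 = -16184)
S = 0 (S = (3*(2 + (0 - 2)))/3 = (3*(2 - 2))/3 = (3*0)/3 = (1/3)*0 = 0)
x = 0 (x = 0**3 = 0)
(x - 677*(-5))*(10760 + D) = (0 - 677*(-5))*(10760 - 16184) = (0 + 3385)*(-5424) = 3385*(-5424) = -18360240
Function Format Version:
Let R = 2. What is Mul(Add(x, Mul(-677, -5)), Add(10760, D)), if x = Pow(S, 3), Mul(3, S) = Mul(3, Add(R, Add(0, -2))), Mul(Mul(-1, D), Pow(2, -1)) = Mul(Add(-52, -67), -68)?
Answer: -18360240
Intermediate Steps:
D = -16184 (D = Mul(-2, Mul(Add(-52, -67), -68)) = Mul(-2, Mul(-119, -68)) = Mul(-2, 8092) = -16184)
S = 0 (S = Mul(Rational(1, 3), Mul(3, Add(2, Add(0, -2)))) = Mul(Rational(1, 3), Mul(3, Add(2, -2))) = Mul(Rational(1, 3), Mul(3, 0)) = Mul(Rational(1, 3), 0) = 0)
x = 0 (x = Pow(0, 3) = 0)
Mul(Add(x, Mul(-677, -5)), Add(10760, D)) = Mul(Add(0, Mul(-677, -5)), Add(10760, -16184)) = Mul(Add(0, 3385), -5424) = Mul(3385, -5424) = -18360240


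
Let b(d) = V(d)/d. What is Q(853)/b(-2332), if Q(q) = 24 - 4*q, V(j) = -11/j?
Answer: 1674972992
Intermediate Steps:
b(d) = -11/d**2 (b(d) = (-11/d)/d = -11/d**2)
Q(853)/b(-2332) = (24 - 4*853)/((-11/(-2332)**2)) = (24 - 3412)/((-11*1/5438224)) = -3388/(-1/494384) = -3388*(-494384) = 1674972992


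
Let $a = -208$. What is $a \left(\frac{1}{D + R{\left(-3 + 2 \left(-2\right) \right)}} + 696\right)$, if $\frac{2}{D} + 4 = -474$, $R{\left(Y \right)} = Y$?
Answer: $- \frac{121145960}{837} \approx -1.4474 \cdot 10^{5}$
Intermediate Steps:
$D = - \frac{1}{239}$ ($D = \frac{2}{-4 - 474} = \frac{2}{-478} = 2 \left(- \frac{1}{478}\right) = - \frac{1}{239} \approx -0.0041841$)
$a \left(\frac{1}{D + R{\left(-3 + 2 \left(-2\right) \right)}} + 696\right) = - 208 \left(\frac{1}{- \frac{1}{239} + \left(-3 + 2 \left(-2\right)\right)} + 696\right) = - 208 \left(\frac{1}{- \frac{1}{239} - 7} + 696\right) = - 208 \left(\frac{1}{- \frac{1674}{239}} + 696\right) = - 208 \left(- \frac{239}{1674} + 696\right) = \left(-208\right) \frac{1164865}{1674} = - \frac{121145960}{837}$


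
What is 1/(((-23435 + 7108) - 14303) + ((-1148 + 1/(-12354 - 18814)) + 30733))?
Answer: -31168/32570561 ≈ -0.00095694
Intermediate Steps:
1/(((-23435 + 7108) - 14303) + ((-1148 + 1/(-12354 - 18814)) + 30733)) = 1/((-16327 - 14303) + ((-1148 + 1/(-31168)) + 30733)) = 1/(-30630 + ((-1148 - 1/31168) + 30733)) = 1/(-30630 + (-35780865/31168 + 30733)) = 1/(-30630 + 922105279/31168) = 1/(-32570561/31168) = -31168/32570561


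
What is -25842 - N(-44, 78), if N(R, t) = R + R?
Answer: -25754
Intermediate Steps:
N(R, t) = 2*R
-25842 - N(-44, 78) = -25842 - 2*(-44) = -25842 - 1*(-88) = -25842 + 88 = -25754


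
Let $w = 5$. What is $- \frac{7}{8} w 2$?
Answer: $- \frac{35}{4} \approx -8.75$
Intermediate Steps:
$- \frac{7}{8} w 2 = - \frac{7}{8} \cdot 5 \cdot 2 = \left(-7\right) \frac{1}{8} \cdot 5 \cdot 2 = \left(- \frac{7}{8}\right) 5 \cdot 2 = \left(- \frac{35}{8}\right) 2 = - \frac{35}{4}$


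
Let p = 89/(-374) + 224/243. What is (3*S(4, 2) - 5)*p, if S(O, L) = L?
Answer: 62149/90882 ≈ 0.68384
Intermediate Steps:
p = 62149/90882 (p = 89*(-1/374) + 224*(1/243) = -89/374 + 224/243 = 62149/90882 ≈ 0.68384)
(3*S(4, 2) - 5)*p = (3*2 - 5)*(62149/90882) = (6 - 5)*(62149/90882) = 1*(62149/90882) = 62149/90882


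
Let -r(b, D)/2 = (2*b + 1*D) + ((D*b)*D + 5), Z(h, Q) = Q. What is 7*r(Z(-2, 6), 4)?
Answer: -1638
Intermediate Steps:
r(b, D) = -10 - 4*b - 2*D - 2*b*D² (r(b, D) = -2*((2*b + 1*D) + ((D*b)*D + 5)) = -2*((2*b + D) + (b*D² + 5)) = -2*((D + 2*b) + (5 + b*D²)) = -2*(5 + D + 2*b + b*D²) = -10 - 4*b - 2*D - 2*b*D²)
7*r(Z(-2, 6), 4) = 7*(-10 - 4*6 - 2*4 - 2*6*4²) = 7*(-10 - 24 - 8 - 2*6*16) = 7*(-10 - 24 - 8 - 192) = 7*(-234) = -1638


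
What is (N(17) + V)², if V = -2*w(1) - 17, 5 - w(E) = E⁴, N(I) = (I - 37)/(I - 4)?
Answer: 119025/169 ≈ 704.29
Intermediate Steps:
N(I) = (-37 + I)/(-4 + I)
w(E) = 5 - E⁴
V = -25 (V = -2*(5 - 1*1⁴) - 17 = -2*(5 - 1*1) - 17 = -2*(5 - 1) - 17 = -2*4 - 17 = -8 - 17 = -25)
(N(17) + V)² = ((-37 + 17)/(-4 + 17) - 25)² = (-20/13 - 25)² = (-345/13)² = 119025/169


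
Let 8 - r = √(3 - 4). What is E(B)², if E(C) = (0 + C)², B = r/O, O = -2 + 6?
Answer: (8 - I)⁴/256 ≈ 14.504 - 7.875*I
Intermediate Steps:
r = 8 - I (r = 8 - √(3 - 4) = 8 - √(-1) = 8 - I ≈ 8.0 - 1.0*I)
O = 4
B = 2 - I/4 (B = (8 - I)/4 = (8 - I)*(¼) = 2 - I/4 ≈ 2.0 - 0.25*I)
E(C) = C²
E(B)² = ((2 - I/4)²)² = (2 - I/4)⁴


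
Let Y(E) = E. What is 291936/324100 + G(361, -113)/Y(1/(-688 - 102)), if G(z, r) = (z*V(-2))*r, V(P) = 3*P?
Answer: -15666898317516/81025 ≈ -1.9336e+8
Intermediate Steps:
G(z, r) = -6*r*z (G(z, r) = (z*(3*(-2)))*r = (z*(-6))*r = (-6*z)*r = -6*r*z)
291936/324100 + G(361, -113)/Y(1/(-688 - 102)) = 291936/324100 + (-6*(-113)*361)/(1/(-688 - 102)) = 291936*(1/324100) + 244758/(1/(-790)) = 72984/81025 + 244758/(-1/790) = 72984/81025 + 244758*(-790) = 72984/81025 - 193358820 = -15666898317516/81025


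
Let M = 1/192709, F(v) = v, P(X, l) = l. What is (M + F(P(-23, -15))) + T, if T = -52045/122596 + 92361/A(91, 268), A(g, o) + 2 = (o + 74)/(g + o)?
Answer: -195874246150025745/2220783141016 ≈ -88201.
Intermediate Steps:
M = 1/192709 ≈ 5.1892e-6
A(g, o) = -2 + (74 + o)/(g + o) (A(g, o) = -2 + (o + 74)/(g + o) = -2 + (74 + o)/(g + o))
T = -1016252143981/11524024 (T = -52045/122596 + 92361/(((74 - 1*268 - 2*91)/(91 + 268))) = -52045*1/122596 + 92361/(((74 - 268 - 182)/359)) = -52045/122596 + 92361/(((1/359)*(-376))) = -52045/122596 + 92361/(-376/359) = -52045/122596 + 92361*(-359/376) = -52045/122596 - 33157599/376 = -1016252143981/11524024 ≈ -88186.)
(M + F(P(-23, -15))) + T = (1/192709 - 15) - 1016252143981/11524024 = -2890634/192709 - 1016252143981/11524024 = -195874246150025745/2220783141016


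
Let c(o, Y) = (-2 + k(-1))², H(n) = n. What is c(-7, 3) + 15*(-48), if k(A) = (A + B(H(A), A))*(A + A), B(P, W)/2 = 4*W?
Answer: -464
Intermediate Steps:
B(P, W) = 8*W (B(P, W) = 2*(4*W) = 8*W)
k(A) = 18*A² (k(A) = (A + 8*A)*(A + A) = (9*A)*(2*A) = 18*A²)
c(o, Y) = 256 (c(o, Y) = (-2 + 18*(-1)²)² = (-2 + 18*1)² = (-2 + 18)² = 16² = 256)
c(-7, 3) + 15*(-48) = 256 + 15*(-48) = 256 - 720 = -464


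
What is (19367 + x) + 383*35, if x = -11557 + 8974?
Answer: 30189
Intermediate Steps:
x = -2583
(19367 + x) + 383*35 = (19367 - 2583) + 383*35 = 16784 + 13405 = 30189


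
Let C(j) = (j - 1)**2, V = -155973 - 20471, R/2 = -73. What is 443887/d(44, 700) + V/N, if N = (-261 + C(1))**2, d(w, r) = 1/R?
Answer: -4414752020186/68121 ≈ -6.4807e+7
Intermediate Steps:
R = -146 (R = 2*(-73) = -146)
d(w, r) = -1/146 (d(w, r) = 1/(-146) = -1/146)
V = -176444
C(j) = (-1 + j)**2
N = 68121 (N = (-261 + (-1 + 1)**2)**2 = (-261 + 0**2)**2 = (-261 + 0)**2 = (-261)**2 = 68121)
443887/d(44, 700) + V/N = 443887/(-1/146) - 176444/68121 = 443887*(-146) - 176444*1/68121 = -64807502 - 176444/68121 = -4414752020186/68121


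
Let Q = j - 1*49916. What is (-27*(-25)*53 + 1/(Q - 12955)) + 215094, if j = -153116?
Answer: 54184442702/215987 ≈ 2.5087e+5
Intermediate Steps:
Q = -203032 (Q = -153116 - 1*49916 = -153116 - 49916 = -203032)
(-27*(-25)*53 + 1/(Q - 12955)) + 215094 = (-27*(-25)*53 + 1/(-203032 - 12955)) + 215094 = (675*53 + 1/(-215987)) + 215094 = (35775 - 1/215987) + 215094 = 7726934924/215987 + 215094 = 54184442702/215987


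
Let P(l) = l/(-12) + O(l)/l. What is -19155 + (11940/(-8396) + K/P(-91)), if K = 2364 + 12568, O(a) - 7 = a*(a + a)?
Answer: -1099427565738/57136879 ≈ -19242.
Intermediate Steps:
O(a) = 7 + 2*a² (O(a) = 7 + a*(a + a) = 7 + a*(2*a) = 7 + 2*a²)
P(l) = -l/12 + (7 + 2*l²)/l (P(l) = l/(-12) + (7 + 2*l²)/l = l*(-1/12) + (7 + 2*l²)/l = -l/12 + (7 + 2*l²)/l)
K = 14932
-19155 + (11940/(-8396) + K/P(-91)) = -19155 + (11940/(-8396) + 14932/(7/(-91) + (23/12)*(-91))) = -19155 + (11940*(-1/8396) + 14932/(7*(-1/91) - 2093/12)) = -19155 + (-2985/2099 + 14932/(-1/13 - 2093/12)) = -19155 + (-2985/2099 + 14932/(-27221/156)) = -19155 + (-2985/2099 + 14932*(-156/27221)) = -19155 + (-2985/2099 - 2329392/27221) = -19155 - 4970648493/57136879 = -1099427565738/57136879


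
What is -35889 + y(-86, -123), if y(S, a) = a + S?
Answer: -36098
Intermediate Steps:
y(S, a) = S + a
-35889 + y(-86, -123) = -35889 + (-86 - 123) = -35889 - 209 = -36098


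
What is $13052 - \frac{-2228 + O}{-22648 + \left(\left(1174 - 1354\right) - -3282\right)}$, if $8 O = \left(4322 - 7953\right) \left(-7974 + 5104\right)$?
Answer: $\frac{1025659141}{78184} \approx 13119.0$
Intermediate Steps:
$O = \frac{5210485}{4}$ ($O = \frac{\left(4322 - 7953\right) \left(-7974 + 5104\right)}{8} = \frac{\left(-3631\right) \left(-2870\right)}{8} = \frac{1}{8} \cdot 10420970 = \frac{5210485}{4} \approx 1.3026 \cdot 10^{6}$)
$13052 - \frac{-2228 + O}{-22648 + \left(\left(1174 - 1354\right) - -3282\right)} = 13052 - \frac{-2228 + \frac{5210485}{4}}{-22648 + \left(\left(1174 - 1354\right) - -3282\right)} = 13052 - \frac{5201573}{4 \left(-22648 + \left(\left(1174 - 1354\right) + 3282\right)\right)} = 13052 - \frac{5201573}{4 \left(-22648 + \left(-180 + 3282\right)\right)} = 13052 - \frac{5201573}{4 \left(-22648 + 3102\right)} = 13052 - \frac{5201573}{4 \left(-19546\right)} = 13052 - \frac{5201573}{4} \left(- \frac{1}{19546}\right) = 13052 - - \frac{5201573}{78184} = 13052 + \frac{5201573}{78184} = \frac{1025659141}{78184}$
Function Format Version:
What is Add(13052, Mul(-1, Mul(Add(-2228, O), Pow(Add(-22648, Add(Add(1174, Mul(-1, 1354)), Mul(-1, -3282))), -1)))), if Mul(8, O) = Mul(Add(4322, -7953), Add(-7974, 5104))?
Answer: Rational(1025659141, 78184) ≈ 13119.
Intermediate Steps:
O = Rational(5210485, 4) (O = Mul(Rational(1, 8), Mul(Add(4322, -7953), Add(-7974, 5104))) = Mul(Rational(1, 8), Mul(-3631, -2870)) = Mul(Rational(1, 8), 10420970) = Rational(5210485, 4) ≈ 1.3026e+6)
Add(13052, Mul(-1, Mul(Add(-2228, O), Pow(Add(-22648, Add(Add(1174, Mul(-1, 1354)), Mul(-1, -3282))), -1)))) = Add(13052, Mul(-1, Mul(Add(-2228, Rational(5210485, 4)), Pow(Add(-22648, Add(Add(1174, Mul(-1, 1354)), Mul(-1, -3282))), -1)))) = Add(13052, Mul(-1, Mul(Rational(5201573, 4), Pow(Add(-22648, Add(Add(1174, -1354), 3282)), -1)))) = Add(13052, Mul(-1, Mul(Rational(5201573, 4), Pow(Add(-22648, Add(-180, 3282)), -1)))) = Add(13052, Mul(-1, Mul(Rational(5201573, 4), Pow(Add(-22648, 3102), -1)))) = Add(13052, Mul(-1, Mul(Rational(5201573, 4), Pow(-19546, -1)))) = Add(13052, Mul(-1, Mul(Rational(5201573, 4), Rational(-1, 19546)))) = Add(13052, Mul(-1, Rational(-5201573, 78184))) = Add(13052, Rational(5201573, 78184)) = Rational(1025659141, 78184)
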